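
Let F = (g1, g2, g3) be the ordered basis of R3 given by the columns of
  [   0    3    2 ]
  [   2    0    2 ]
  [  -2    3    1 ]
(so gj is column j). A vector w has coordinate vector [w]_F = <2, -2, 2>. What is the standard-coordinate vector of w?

<-2, 8, -8>

By definition w = 2g1 - 2g2 + 2g3.
Summing componentwise gives <-2, 8, -8>.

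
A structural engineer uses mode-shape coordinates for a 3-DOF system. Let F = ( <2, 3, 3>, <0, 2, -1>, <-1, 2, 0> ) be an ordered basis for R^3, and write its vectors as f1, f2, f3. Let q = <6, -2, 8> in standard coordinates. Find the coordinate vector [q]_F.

<2, -2, -2>

We seek scalars with c_1 f1 + ... + c_3 f3 = q; equivalently solve M c = q where the columns of M are f1, ..., f3.
Gaussian elimination on [M | q] yields c = (2, -2, -2).
Check: 2f1 - 2f2 - 2f3 = <6, -2, 8>.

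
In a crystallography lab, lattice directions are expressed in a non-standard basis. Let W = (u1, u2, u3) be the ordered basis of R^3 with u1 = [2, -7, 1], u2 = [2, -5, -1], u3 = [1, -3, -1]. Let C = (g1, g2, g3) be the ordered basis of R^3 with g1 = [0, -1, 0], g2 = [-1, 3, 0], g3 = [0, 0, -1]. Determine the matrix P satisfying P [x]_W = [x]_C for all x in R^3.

[[1, -1, 0], [-2, -2, -1], [-1, 1, 1]]

Take x = uj: its W-coordinates are the j-th standard unit vector, so P e_j — column j of P — equals [uj]_C.
u1 = g1 - 2g2 - g3, giving column 1 = [1, -2, -1]; repeating for each j gives P = [[1, -1, 0], [-2, -2, -1], [-1, 1, 1]].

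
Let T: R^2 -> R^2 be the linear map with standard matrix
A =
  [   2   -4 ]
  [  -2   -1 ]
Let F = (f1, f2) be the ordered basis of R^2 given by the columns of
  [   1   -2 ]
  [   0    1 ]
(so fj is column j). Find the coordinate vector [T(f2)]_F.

[-2, 3]

Compute T(f2) = A f2 = [-8, 3] in standard coordinates.
Then write this in F-coordinates: solve for y in y_1 f1 + y_2 f2 = [-8, 3].
This gives y = [-2, 3], which is column 2 of [T]_F.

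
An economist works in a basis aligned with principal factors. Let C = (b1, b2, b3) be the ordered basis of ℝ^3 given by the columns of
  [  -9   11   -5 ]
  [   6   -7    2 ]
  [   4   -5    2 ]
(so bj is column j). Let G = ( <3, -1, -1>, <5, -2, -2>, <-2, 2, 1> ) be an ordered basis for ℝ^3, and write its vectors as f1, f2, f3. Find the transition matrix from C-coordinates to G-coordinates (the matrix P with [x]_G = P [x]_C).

Let M have columns bj and N have columns fj. Then for every x, N [x]_G = x = M [x]_C, so P = N^(-1) M.
Since det N = 1, N^(-1) has integer entries; multiplying gives P = [[0, -1, 0], [-1, 2, -1], [2, -2, 0]].

[[0, -1, 0], [-1, 2, -1], [2, -2, 0]]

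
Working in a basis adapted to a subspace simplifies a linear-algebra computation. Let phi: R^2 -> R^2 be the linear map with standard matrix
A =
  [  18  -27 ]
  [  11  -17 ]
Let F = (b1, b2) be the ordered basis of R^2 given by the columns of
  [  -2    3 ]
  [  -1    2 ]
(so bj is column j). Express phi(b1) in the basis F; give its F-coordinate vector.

Compute phi(b1) = A b1 = (-9, -5) in standard coordinates.
Then write this in F-coordinates: solve for y in y_1 b1 + y_2 b2 = (-9, -5).
This gives y = (3, -1), which is column 1 of [phi]_F.

(3, -1)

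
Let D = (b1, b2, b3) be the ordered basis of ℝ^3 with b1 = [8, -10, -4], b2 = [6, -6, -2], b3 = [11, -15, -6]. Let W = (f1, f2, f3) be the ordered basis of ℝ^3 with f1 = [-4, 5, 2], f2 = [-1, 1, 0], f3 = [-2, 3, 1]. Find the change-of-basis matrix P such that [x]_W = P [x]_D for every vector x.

[[-2, -2, -2], [0, -2, 1], [0, 2, -2]]

Let M have columns bj and N have columns fj. Then for every x, N [x]_W = x = M [x]_D, so P = N^(-1) M.
Since det N = -1, N^(-1) has integer entries; multiplying gives P = [[-2, -2, -2], [0, -2, 1], [0, 2, -2]].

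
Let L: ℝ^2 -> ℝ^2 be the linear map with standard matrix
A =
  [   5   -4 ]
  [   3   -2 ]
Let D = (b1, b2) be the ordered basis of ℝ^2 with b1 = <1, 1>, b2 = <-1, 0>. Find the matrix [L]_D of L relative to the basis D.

The j-th column of [L]_D is [L(bj)]_D.
L(b1) = A b1 = <1, 1> = b1 + 0·b2, so column 1 is <1, 0>.
Repeating for b2 and assembling the columns gives [[1, -3], [0, 2]].

[[1, -3], [0, 2]]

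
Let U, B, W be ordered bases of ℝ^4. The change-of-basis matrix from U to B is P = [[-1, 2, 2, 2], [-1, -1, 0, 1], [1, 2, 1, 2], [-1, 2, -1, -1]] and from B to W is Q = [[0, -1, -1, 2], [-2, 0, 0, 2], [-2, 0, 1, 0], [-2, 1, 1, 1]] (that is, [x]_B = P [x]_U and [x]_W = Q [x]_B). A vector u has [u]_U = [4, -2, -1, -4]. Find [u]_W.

Composing the changes, [u]_W = Q P [u]_U.
Q P = [[-2, 3, -3, -5], [0, 0, -6, -6], [3, -2, -3, -2], [1, -1, -4, -2]]; applying this to [4, -2, -1, -4] gives [9, 30, 27, 18].

[9, 30, 27, 18]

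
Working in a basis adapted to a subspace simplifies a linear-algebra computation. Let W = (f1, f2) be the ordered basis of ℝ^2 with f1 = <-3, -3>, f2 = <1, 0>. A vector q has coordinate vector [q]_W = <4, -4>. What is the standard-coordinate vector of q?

q = M [q]_W, where M has columns f1, f2.
Carrying out the matrix-vector product, q = <-16, -12>.

<-16, -12>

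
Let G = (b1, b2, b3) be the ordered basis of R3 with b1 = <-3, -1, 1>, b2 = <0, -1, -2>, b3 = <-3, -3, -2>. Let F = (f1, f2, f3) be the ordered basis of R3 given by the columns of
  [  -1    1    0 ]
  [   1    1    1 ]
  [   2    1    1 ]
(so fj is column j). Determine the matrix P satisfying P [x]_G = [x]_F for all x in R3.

[[2, -1, 1], [-1, -1, -2], [-2, 1, -2]]

Take x = bj: its G-coordinates are the j-th standard unit vector, so P e_j — column j of P — equals [bj]_F.
b1 = 2f1 - f2 - 2f3, giving column 1 = <2, -1, -2>; repeating for each j gives P = [[2, -1, 1], [-1, -1, -2], [-2, 1, -2]].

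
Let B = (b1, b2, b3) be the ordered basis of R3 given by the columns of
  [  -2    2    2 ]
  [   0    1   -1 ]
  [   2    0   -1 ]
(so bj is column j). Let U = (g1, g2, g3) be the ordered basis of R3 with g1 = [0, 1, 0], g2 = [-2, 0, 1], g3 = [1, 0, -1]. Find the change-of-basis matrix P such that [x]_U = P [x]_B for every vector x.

[[0, 1, -1], [0, -2, -1], [-2, -2, 0]]

Column j of P is [bj]_U, since P maps B-coordinates to U-coordinates.
Expressing b1 in U: b1 = 0·g1 + 0·g2 - 2g3, so column 1 of P is [0, 0, -2].
Doing the same for each bj gives P = [[0, 1, -1], [0, -2, -1], [-2, -2, 0]].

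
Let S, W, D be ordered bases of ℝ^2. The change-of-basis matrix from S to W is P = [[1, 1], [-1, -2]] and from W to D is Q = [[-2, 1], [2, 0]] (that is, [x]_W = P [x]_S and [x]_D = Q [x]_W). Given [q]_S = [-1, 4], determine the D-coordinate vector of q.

First [q]_W = P [q]_S = [3, -7].
Then [q]_D = Q [q]_W = [-13, 6].

[-13, 6]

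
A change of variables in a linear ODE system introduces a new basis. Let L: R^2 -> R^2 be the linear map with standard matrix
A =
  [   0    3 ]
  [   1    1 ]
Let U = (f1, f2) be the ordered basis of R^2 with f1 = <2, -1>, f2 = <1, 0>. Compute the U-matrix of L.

Let P have columns f1, f2. Then [L]_U = P^(-1) A P.
Here det P = 1, so P^(-1) is integer; computing A P first and then P^(-1)(A P) gives [[-1, -1], [-1, 2]].

[[-1, -1], [-1, 2]]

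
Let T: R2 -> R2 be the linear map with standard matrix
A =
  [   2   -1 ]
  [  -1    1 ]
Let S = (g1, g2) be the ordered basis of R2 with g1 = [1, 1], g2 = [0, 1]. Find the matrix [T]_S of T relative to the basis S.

The j-th column of [T]_S is [T(gj)]_S.
T(g1) = A g1 = [1, 0] = g1 - g2, so column 1 is [1, -1].
Repeating for g2 and assembling the columns gives [[1, -1], [-1, 2]].

[[1, -1], [-1, 2]]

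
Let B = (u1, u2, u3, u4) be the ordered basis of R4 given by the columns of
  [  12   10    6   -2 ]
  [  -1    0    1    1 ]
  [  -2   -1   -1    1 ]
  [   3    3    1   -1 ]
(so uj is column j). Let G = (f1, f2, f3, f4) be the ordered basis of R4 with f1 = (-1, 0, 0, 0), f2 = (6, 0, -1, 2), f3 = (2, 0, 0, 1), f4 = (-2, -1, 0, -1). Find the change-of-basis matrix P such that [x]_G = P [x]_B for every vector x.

[[-2, -2, -2, -2], [2, 1, 1, -1], [0, 1, -2, 0], [1, 0, -1, -1]]

Take x = uj: its B-coordinates are the j-th standard unit vector, so P e_j — column j of P — equals [uj]_G.
u1 = -2f1 + 2f2 + 0·f3 + f4, giving column 1 = (-2, 2, 0, 1); repeating for each j gives P = [[-2, -2, -2, -2], [2, 1, 1, -1], [0, 1, -2, 0], [1, 0, -1, -1]].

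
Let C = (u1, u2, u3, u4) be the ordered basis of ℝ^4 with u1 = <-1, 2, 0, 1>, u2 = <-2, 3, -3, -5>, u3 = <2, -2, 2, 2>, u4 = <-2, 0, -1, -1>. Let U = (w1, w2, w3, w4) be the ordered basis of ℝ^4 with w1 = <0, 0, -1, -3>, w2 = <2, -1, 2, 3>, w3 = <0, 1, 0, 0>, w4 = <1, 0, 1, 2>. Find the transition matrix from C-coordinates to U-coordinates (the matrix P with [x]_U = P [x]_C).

[[-1, 1, 0, -1], [0, -2, 2, 0], [2, 1, 0, 0], [-1, 2, -2, -2]]

Let M have columns uj and N have columns wj. Then for every x, N [x]_U = x = M [x]_C, so P = N^(-1) M.
Since det N = -1, N^(-1) has integer entries; multiplying gives P = [[-1, 1, 0, -1], [0, -2, 2, 0], [2, 1, 0, 0], [-1, 2, -2, -2]].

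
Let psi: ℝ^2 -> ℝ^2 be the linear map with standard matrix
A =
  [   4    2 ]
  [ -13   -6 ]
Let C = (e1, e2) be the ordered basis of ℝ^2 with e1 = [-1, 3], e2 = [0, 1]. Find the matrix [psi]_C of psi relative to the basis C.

[[-2, -2], [1, 0]]

With P the matrix whose columns are e1, e2, [psi]_C = P^(-1) A P.
Column by column: psi(e1) = A e1 = [2, -5]; its C-coordinates [-2, 1] give column 1.
Continuing for each basis vector yields [psi]_C = [[-2, -2], [1, 0]].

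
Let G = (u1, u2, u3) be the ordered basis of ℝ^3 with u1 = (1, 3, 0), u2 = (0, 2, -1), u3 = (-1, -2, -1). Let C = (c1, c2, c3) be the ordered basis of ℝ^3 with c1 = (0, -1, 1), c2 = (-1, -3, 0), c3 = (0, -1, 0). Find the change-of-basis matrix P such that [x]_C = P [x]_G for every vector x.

[[0, -1, -1], [-1, 0, 1], [0, -1, 0]]

Let M have columns uj and N have columns cj. Then for every x, N [x]_C = x = M [x]_G, so P = N^(-1) M.
Since det N = 1, N^(-1) has integer entries; multiplying gives P = [[0, -1, -1], [-1, 0, 1], [0, -1, 0]].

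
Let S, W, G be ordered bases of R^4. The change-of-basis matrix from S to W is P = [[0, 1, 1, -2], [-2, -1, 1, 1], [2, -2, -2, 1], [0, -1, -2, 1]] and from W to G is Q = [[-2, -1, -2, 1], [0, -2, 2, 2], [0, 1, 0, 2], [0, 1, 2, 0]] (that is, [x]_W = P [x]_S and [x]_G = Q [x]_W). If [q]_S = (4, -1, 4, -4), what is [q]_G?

First [q]_W = P [q]_S = (11, -7, -2, -11).
Then [q]_G = Q [q]_W = (-22, -12, -29, -11).

(-22, -12, -29, -11)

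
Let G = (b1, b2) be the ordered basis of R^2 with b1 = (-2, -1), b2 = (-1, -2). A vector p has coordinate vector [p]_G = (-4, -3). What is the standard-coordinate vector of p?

The coordinates say p = -4b1 - 3b2; adding the scaled basis vectors gives (11, 10).

(11, 10)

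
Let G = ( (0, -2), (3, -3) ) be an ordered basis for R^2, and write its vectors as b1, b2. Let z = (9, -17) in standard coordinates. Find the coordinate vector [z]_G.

We seek scalars with c_1 b1 + c_2 b2 = z; equivalently solve M c = z where the columns of M are b1, b2.
System: 0c_1 + 3c_2 = 9, -2c_1 - 3c_2 = -17; solving gives c_1 = 4, c_2 = 3.
Check: 4b1 + 3b2 = (9, -17).

(4, 3)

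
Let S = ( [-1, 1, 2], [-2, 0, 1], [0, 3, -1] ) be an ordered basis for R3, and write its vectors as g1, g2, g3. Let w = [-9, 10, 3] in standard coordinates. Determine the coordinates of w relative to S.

[w]_S is the unique c with M c = w, where M has columns g1, ..., g3.
Gaussian elimination on [M | w] yields c = (1, 4, 3).
Check: g1 + 4g2 + 3g3 = [-9, 10, 3].

[1, 4, 3]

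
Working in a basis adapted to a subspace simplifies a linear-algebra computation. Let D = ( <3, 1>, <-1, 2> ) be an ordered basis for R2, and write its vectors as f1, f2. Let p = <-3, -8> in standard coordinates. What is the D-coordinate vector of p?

<-2, -3>

[p]_D is the unique c with M c = p, where M has columns f1, f2.
System: 3c_1 - c_2 = -3, c_1 + 2c_2 = -8; solving gives c_1 = -2, c_2 = -3.
Check: -2f1 - 3f2 = <-3, -8>.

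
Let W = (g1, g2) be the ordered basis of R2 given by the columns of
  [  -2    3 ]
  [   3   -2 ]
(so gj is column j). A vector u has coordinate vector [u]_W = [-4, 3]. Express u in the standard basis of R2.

u = M [u]_W, where M has columns g1, g2.
Carrying out the matrix-vector product, u = [17, -18].

[17, -18]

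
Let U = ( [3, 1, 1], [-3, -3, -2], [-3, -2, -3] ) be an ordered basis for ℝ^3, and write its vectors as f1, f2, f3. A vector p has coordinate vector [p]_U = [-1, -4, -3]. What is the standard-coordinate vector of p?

The coordinates say p = -f1 - 4f2 - 3f3; adding the scaled basis vectors gives [18, 17, 16].

[18, 17, 16]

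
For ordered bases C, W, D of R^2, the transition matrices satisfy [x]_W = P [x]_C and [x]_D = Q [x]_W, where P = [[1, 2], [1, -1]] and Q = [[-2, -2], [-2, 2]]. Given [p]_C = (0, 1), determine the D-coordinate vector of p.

(-2, -6)

First [p]_W = P [p]_C = (2, -1).
Then [p]_D = Q [p]_W = (-2, -6).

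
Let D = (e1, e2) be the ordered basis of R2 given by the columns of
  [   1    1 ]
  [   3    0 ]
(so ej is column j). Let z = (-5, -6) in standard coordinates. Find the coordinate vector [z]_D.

Write z = c_1 e1 + c_2 e2 and solve for the c_i.
System: c_1 + c_2 = -5, 3c_1 + 0c_2 = -6; solving gives c_1 = -2, c_2 = -3.
Check: -2e1 - 3e2 = (-5, -6).

(-2, -3)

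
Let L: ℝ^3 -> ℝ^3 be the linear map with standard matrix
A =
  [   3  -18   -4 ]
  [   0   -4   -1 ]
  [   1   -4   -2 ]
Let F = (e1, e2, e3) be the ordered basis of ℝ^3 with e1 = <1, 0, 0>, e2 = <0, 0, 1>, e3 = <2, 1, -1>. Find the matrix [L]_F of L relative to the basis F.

[[3, -2, -2], [1, -3, -3], [0, -1, -3]]

The j-th column of [L]_F is [L(ej)]_F.
L(e1) = A e1 = <3, 0, 1> = 3e1 + e2 + 0·e3, so column 1 is <3, 1, 0>.
Repeating for e2, e3 and assembling the columns gives [[3, -2, -2], [1, -3, -3], [0, -1, -3]].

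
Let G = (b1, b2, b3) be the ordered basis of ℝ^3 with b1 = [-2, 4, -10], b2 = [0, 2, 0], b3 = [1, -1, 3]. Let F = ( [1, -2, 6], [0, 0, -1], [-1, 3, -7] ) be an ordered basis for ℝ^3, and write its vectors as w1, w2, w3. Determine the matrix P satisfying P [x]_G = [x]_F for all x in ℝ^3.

[[-2, 2, 2], [-2, -2, 2], [0, 2, 1]]

Take x = bj: its G-coordinates are the j-th standard unit vector, so P e_j — column j of P — equals [bj]_F.
b1 = -2w1 - 2w2 + 0·w3, giving column 1 = [-2, -2, 0]; repeating for each j gives P = [[-2, 2, 2], [-2, -2, 2], [0, 2, 1]].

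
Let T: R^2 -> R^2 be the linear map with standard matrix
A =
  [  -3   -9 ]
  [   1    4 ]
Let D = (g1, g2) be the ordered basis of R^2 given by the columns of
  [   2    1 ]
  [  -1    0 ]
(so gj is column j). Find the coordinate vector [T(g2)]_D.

(-1, -1)

Compute T(g2) = A g2 = (-3, 1) in standard coordinates.
Then write this in D-coordinates: solve for y in y_1 g1 + y_2 g2 = (-3, 1).
This gives y = (-1, -1), which is column 2 of [T]_D.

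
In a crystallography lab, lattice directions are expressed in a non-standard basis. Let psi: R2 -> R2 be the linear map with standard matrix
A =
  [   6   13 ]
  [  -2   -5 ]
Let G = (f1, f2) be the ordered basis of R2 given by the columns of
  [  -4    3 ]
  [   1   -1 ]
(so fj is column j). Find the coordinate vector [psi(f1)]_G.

(2, -1)

Compute psi(f1) = A f1 = (-11, 3) in standard coordinates.
Then write this in G-coordinates: solve for y in y_1 f1 + y_2 f2 = (-11, 3).
This gives y = (2, -1), which is column 1 of [psi]_G.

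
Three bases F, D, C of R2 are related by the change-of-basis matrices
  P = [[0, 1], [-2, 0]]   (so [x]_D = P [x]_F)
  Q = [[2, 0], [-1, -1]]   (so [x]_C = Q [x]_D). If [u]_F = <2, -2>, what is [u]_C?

<-4, 6>

Composing the changes, [u]_C = Q P [u]_F.
Q P = [[0, 2], [2, -1]]; applying this to <2, -2> gives <-4, 6>.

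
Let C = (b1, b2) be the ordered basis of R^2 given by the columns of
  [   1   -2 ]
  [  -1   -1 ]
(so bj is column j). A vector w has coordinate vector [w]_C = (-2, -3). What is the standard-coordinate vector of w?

(4, 5)

w = M [w]_C, where M has columns b1, b2.
Carrying out the matrix-vector product, w = (4, 5).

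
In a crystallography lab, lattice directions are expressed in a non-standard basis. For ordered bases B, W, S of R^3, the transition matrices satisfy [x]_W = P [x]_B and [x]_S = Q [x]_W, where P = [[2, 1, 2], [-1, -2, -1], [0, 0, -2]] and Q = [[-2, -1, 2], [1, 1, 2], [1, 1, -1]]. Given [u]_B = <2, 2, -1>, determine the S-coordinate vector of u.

Composing the changes, [u]_S = Q P [u]_B.
Q P = [[-3, 0, -7], [1, -1, -3], [1, -1, 3]]; applying this to <2, 2, -1> gives <1, 3, -3>.

<1, 3, -3>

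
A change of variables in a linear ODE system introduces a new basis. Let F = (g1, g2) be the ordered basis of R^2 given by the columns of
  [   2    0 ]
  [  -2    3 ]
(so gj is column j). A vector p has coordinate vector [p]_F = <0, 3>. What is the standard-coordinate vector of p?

p = M [p]_F, where M has columns g1, g2.
Carrying out the matrix-vector product, p = <0, 9>.

<0, 9>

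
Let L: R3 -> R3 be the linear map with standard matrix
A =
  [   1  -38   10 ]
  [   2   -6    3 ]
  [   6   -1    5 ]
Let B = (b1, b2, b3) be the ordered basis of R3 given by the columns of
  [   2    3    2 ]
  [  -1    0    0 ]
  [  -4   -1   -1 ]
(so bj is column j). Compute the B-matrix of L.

The j-th column of [L]_B is [L(bj)]_B.
L(b1) = A b1 = <0, -2, -7> = 2b1 - 2b2 + b3, so column 1 is <2, -2, 1>.
Repeating for b2, b3 and assembling the columns gives [[2, -3, -1], [-2, 1, 0], [1, -2, -3]].

[[2, -3, -1], [-2, 1, 0], [1, -2, -3]]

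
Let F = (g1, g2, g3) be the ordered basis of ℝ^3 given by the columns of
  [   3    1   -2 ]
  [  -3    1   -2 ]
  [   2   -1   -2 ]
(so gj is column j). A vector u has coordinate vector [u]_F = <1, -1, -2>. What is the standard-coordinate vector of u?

<6, 0, 7>

The coordinates say u = g1 - g2 - 2g3; adding the scaled basis vectors gives <6, 0, 7>.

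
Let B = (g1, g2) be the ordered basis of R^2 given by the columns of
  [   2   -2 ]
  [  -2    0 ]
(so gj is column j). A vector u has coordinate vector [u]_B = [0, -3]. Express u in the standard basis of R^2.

[6, 0]

u = M [u]_B, where M has columns g1, g2.
Carrying out the matrix-vector product, u = [6, 0].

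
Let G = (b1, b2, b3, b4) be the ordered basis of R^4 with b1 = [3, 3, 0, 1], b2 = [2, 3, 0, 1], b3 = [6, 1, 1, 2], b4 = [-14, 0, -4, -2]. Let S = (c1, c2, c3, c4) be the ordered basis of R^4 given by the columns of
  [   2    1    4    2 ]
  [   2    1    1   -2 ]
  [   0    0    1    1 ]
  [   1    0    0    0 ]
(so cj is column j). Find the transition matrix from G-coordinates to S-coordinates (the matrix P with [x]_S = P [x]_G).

Take x = bj: its G-coordinates are the j-th standard unit vector, so P e_j — column j of P — equals [bj]_S.
b1 = c1 + c2 + 0·c3 + 0·c4, giving column 1 = [1, 1, 0, 0]; repeating for each j gives P = [[1, 1, 2, -2], [1, -2, 2, 2], [0, 1, -1, -2], [0, -1, 2, -2]].

[[1, 1, 2, -2], [1, -2, 2, 2], [0, 1, -1, -2], [0, -1, 2, -2]]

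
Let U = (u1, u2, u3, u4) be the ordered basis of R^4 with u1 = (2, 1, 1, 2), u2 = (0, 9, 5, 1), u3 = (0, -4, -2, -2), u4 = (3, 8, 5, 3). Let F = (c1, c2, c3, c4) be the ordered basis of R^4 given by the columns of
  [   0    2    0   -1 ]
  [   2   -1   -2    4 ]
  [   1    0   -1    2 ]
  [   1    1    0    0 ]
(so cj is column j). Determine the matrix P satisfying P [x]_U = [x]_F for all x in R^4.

[[1, 0, -2, 1], [1, 1, 0, 2], [0, -1, 0, -2], [0, 2, 0, 1]]

Let M have columns uj and N have columns cj. Then for every x, N [x]_F = x = M [x]_U, so P = N^(-1) M.
Since det N = 1, N^(-1) has integer entries; multiplying gives P = [[1, 0, -2, 1], [1, 1, 0, 2], [0, -1, 0, -2], [0, 2, 0, 1]].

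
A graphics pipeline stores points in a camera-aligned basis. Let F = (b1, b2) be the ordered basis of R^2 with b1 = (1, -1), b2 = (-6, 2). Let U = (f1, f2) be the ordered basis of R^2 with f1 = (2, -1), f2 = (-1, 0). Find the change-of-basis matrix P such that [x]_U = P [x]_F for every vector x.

Take x = bj: its F-coordinates are the j-th standard unit vector, so P e_j — column j of P — equals [bj]_U.
b1 = f1 + f2, giving column 1 = (1, 1); repeating for each j gives P = [[1, -2], [1, 2]].

[[1, -2], [1, 2]]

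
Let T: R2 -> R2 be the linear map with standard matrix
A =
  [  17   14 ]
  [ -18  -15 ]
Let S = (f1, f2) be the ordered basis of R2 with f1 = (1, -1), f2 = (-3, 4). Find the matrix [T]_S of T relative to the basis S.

[[3, 2], [0, -1]]

The j-th column of [T]_S is [T(fj)]_S.
T(f1) = A f1 = (3, -3) = 3f1 + 0·f2, so column 1 is (3, 0).
Repeating for f2 and assembling the columns gives [[3, 2], [0, -1]].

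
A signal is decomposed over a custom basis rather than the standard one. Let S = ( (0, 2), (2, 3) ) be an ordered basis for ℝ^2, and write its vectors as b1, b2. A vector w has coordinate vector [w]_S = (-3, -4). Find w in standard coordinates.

(-8, -18)

By definition w = -3b1 - 4b2.
Summing componentwise gives (-8, -18).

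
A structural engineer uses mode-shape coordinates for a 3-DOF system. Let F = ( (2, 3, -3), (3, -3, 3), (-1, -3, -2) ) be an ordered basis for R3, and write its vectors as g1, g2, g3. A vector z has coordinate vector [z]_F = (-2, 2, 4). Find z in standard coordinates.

By definition z = -2g1 + 2g2 + 4g3.
Summing componentwise gives (-2, -24, 4).

(-2, -24, 4)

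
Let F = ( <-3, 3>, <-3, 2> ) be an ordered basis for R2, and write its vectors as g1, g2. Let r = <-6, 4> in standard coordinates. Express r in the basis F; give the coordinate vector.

We seek scalars with c_1 g1 + c_2 g2 = r; equivalently solve M c = r where the columns of M are g1, g2.
System: -3c_1 - 3c_2 = -6, 3c_1 + 2c_2 = 4; solving gives c_1 = 0, c_2 = 2.
Check: 0·g1 + 2g2 = <-6, 4>.

<0, 2>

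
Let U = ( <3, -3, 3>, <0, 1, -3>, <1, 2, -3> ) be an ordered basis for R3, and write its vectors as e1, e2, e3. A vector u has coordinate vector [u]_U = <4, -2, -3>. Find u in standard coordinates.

<9, -20, 27>

By definition u = 4e1 - 2e2 - 3e3.
Summing componentwise gives <9, -20, 27>.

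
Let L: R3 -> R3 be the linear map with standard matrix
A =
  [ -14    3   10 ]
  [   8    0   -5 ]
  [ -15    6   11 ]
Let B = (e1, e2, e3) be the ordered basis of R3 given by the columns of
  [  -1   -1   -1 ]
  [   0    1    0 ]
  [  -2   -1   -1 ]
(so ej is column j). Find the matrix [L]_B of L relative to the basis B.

Let P have columns e1, ..., e3. Then [L]_B = P^(-1) A P.
Here det P = -1, so P^(-1) is integer; computing A P first and then P^(-1)(A P) gives [[1, -3, 0], [2, -3, -3], [3, -1, -1]].

[[1, -3, 0], [2, -3, -3], [3, -1, -1]]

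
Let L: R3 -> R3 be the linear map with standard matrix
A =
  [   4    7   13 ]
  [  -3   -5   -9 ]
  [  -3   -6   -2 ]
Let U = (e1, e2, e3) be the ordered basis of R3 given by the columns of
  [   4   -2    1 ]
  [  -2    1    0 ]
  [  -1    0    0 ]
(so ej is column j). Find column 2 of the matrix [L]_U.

(0, 1, 1)

Compute L(e2) = A e2 = (-1, 1, 0) in standard coordinates.
Then write this in U-coordinates: solve for y in y_1 e1 + ... + y_3 e3 = (-1, 1, 0).
This gives y = (0, 1, 1), which is column 2 of [L]_U.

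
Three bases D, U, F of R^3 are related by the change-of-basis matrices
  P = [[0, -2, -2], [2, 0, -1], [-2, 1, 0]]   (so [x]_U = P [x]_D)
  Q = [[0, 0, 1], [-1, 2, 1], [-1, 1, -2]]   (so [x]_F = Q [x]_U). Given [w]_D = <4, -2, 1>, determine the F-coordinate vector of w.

<-10, 2, 25>

Composing the changes, [w]_F = Q P [w]_D.
Q P = [[-2, 1, 0], [2, 3, 0], [6, 0, 1]]; applying this to <4, -2, 1> gives <-10, 2, 25>.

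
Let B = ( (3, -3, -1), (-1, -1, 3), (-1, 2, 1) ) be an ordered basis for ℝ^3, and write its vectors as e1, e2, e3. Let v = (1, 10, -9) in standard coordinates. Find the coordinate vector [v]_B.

Write v = c_1 e1 + ... + c_3 e3 and solve for the c_i.
Gaussian elimination on [M | v] yields c = (0, -4, 3).
Check: 0·e1 - 4e2 + 3e3 = (1, 10, -9).

(0, -4, 3)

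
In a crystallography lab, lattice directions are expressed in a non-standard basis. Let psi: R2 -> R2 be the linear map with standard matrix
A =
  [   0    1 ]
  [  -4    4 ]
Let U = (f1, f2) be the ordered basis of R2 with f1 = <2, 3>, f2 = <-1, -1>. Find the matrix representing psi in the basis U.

[[1, 1], [-1, 3]]

Let P have columns f1, f2. Then [psi]_U = P^(-1) A P.
Here det P = 1, so P^(-1) is integer; computing A P first and then P^(-1)(A P) gives [[1, 1], [-1, 3]].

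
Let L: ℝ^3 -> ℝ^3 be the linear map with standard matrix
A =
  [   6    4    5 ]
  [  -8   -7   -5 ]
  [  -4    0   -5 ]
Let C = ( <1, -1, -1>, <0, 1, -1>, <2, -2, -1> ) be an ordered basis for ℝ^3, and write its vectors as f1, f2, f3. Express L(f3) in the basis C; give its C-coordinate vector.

Compute L(f3) = A f3 = <-1, 3, -3> in standard coordinates.
Then write this in C-coordinates: solve for y in y_1 f1 + ... + y_3 f3 = <-1, 3, -3>.
This gives y = <3, 2, -2>, which is column 3 of [L]_C.

<3, 2, -2>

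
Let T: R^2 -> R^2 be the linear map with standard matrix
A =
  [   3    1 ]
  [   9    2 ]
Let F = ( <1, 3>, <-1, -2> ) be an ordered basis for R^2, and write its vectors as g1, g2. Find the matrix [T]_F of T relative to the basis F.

Let P have columns g1, g2. Then [T]_F = P^(-1) A P.
Here det P = 1, so P^(-1) is integer; computing A P first and then P^(-1)(A P) gives [[3, -3], [-3, 2]].

[[3, -3], [-3, 2]]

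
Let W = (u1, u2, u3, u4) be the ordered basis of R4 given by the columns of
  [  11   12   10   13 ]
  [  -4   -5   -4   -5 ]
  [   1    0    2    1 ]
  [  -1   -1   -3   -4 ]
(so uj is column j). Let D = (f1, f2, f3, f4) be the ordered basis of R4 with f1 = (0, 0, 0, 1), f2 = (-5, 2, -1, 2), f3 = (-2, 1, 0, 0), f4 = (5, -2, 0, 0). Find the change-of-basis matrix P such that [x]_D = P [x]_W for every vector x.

Take x = uj: its W-coordinates are the j-th standard unit vector, so P e_j — column j of P — equals [uj]_D.
u1 = f1 - f2 + 2f3 + 2f4, giving column 1 = (1, -1, 2, 2); repeating for each j gives P = [[1, -1, 1, -2], [-1, 0, -2, -1], [2, -1, 0, 1], [2, 2, 0, 2]].

[[1, -1, 1, -2], [-1, 0, -2, -1], [2, -1, 0, 1], [2, 2, 0, 2]]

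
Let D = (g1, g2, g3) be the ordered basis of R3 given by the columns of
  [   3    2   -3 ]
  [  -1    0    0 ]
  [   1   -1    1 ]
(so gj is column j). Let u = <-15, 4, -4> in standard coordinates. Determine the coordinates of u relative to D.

<-4, 3, 3>

[u]_D is the unique c with M c = u, where M has columns g1, ..., g3.
Gaussian elimination on [M | u] yields c = (-4, 3, 3).
Check: -4g1 + 3g2 + 3g3 = <-15, 4, -4>.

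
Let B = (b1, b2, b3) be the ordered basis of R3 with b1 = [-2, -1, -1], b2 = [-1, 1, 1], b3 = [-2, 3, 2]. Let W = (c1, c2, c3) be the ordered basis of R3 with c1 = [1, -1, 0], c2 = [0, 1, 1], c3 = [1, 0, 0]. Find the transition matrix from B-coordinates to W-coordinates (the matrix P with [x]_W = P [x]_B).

[[0, 0, -1], [-1, 1, 2], [-2, -1, -1]]

Take x = bj: its B-coordinates are the j-th standard unit vector, so P e_j — column j of P — equals [bj]_W.
b1 = 0·c1 - c2 - 2c3, giving column 1 = [0, -1, -2]; repeating for each j gives P = [[0, 0, -1], [-1, 1, 2], [-2, -1, -1]].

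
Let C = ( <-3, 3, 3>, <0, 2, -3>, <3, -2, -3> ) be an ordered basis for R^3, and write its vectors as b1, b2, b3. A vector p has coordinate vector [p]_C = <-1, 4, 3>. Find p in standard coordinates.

By definition p = -b1 + 4b2 + 3b3.
Summing componentwise gives <12, -1, -24>.

<12, -1, -24>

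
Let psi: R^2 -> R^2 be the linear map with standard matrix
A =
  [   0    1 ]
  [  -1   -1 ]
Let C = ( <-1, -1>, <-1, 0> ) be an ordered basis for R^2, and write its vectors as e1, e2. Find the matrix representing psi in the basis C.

Let P have columns e1, e2. Then [psi]_C = P^(-1) A P.
Here det P = -1, so P^(-1) is integer; computing A P first and then P^(-1)(A P) gives [[-2, -1], [3, 1]].

[[-2, -1], [3, 1]]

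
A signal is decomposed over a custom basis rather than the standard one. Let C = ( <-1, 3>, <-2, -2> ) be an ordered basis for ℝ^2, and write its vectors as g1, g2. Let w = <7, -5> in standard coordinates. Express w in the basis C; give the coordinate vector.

We seek scalars with c_1 g1 + c_2 g2 = w; equivalently solve M c = w where the columns of M are g1, g2.
System: -c_1 - 2c_2 = 7, 3c_1 - 2c_2 = -5; solving gives c_1 = -3, c_2 = -2.
Check: -3g1 - 2g2 = <7, -5>.

<-3, -2>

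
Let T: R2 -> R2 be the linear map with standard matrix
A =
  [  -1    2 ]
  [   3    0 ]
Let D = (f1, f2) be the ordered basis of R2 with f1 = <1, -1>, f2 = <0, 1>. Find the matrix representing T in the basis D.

The j-th column of [T]_D is [T(fj)]_D.
T(f1) = A f1 = <-3, 3> = -3f1 + 0·f2, so column 1 is <-3, 0>.
Repeating for f2 and assembling the columns gives [[-3, 2], [0, 2]].

[[-3, 2], [0, 2]]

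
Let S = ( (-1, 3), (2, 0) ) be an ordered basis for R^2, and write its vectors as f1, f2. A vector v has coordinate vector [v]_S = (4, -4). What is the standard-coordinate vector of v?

The coordinates say v = 4f1 - 4f2; adding the scaled basis vectors gives (-12, 12).

(-12, 12)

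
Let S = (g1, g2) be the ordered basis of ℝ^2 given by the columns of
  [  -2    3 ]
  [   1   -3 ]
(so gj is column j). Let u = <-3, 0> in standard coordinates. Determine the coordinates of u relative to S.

Write u = c_1 g1 + c_2 g2 and solve for the c_i.
System: -2c_1 + 3c_2 = -3, c_1 - 3c_2 = 0; solving gives c_1 = 3, c_2 = 1.
Check: 3g1 + g2 = <-3, 0>.

<3, 1>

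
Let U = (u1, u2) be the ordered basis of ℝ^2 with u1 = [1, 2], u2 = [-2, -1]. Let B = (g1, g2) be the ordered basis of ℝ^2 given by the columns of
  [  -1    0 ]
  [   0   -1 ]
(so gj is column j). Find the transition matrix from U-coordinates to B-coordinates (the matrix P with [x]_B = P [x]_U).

Column j of P is [uj]_B, since P maps U-coordinates to B-coordinates.
Expressing u1 in B: u1 = -g1 - 2g2, so column 1 of P is [-1, -2].
Doing the same for each uj gives P = [[-1, 2], [-2, 1]].

[[-1, 2], [-2, 1]]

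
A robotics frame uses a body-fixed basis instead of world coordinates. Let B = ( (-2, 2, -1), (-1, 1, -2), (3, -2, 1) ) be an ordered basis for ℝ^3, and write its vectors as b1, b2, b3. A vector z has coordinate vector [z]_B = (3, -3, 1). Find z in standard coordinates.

The coordinates say z = 3b1 - 3b2 + b3; adding the scaled basis vectors gives (0, 1, 4).

(0, 1, 4)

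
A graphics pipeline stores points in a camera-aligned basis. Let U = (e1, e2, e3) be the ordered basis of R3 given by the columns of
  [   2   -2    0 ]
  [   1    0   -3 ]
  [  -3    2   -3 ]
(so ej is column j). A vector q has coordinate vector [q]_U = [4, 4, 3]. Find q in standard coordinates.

The coordinates say q = 4e1 + 4e2 + 3e3; adding the scaled basis vectors gives [0, -5, -13].

[0, -5, -13]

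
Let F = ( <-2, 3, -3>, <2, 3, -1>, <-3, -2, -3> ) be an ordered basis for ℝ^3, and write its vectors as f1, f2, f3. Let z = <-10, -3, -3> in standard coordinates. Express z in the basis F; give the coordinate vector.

Write z = c_1 f1 + ... + c_3 f3 and solve for the c_i.
Gaussian elimination on [M | z] yields c = (2, -3, 0).
Check: 2f1 - 3f2 + 0·f3 = <-10, -3, -3>.

<2, -3, 0>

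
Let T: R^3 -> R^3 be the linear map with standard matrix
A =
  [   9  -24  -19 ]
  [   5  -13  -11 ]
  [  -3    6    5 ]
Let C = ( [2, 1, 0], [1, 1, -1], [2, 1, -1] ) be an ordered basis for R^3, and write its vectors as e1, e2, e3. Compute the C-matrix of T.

[[-3, 1, 3], [0, 2, 3], [0, 0, 2]]

Let P have columns e1, ..., e3. Then [T]_C = P^(-1) A P.
Here det P = -1, so P^(-1) is integer; computing A P first and then P^(-1)(A P) gives [[-3, 1, 3], [0, 2, 3], [0, 0, 2]].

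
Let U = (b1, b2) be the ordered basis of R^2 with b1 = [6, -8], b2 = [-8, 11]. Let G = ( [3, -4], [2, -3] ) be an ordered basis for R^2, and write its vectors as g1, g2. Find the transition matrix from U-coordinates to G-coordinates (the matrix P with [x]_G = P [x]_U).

Let M have columns bj and N have columns gj. Then for every x, N [x]_G = x = M [x]_U, so P = N^(-1) M.
Since det N = -1, N^(-1) has integer entries; multiplying gives P = [[2, -2], [0, -1]].

[[2, -2], [0, -1]]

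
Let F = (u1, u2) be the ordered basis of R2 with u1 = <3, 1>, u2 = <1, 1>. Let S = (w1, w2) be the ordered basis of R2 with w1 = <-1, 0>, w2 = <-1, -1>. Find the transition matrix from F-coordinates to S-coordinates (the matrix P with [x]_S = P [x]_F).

[[-2, 0], [-1, -1]]

Let M have columns uj and N have columns wj. Then for every x, N [x]_S = x = M [x]_F, so P = N^(-1) M.
Since det N = 1, N^(-1) has integer entries; multiplying gives P = [[-2, 0], [-1, -1]].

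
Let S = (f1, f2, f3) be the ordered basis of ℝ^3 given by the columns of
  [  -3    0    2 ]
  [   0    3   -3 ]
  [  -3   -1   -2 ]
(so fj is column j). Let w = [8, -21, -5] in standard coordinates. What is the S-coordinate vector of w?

[0, -3, 4]

[w]_S is the unique c with M c = w, where M has columns f1, ..., f3.
Gaussian elimination on [M | w] yields c = (0, -3, 4).
Check: 0·f1 - 3f2 + 4f3 = [8, -21, -5].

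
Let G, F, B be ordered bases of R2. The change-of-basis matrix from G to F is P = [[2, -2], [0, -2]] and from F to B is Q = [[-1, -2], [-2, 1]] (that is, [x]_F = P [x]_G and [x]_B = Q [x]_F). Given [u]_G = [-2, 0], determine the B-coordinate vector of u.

Composing the changes, [u]_B = Q P [u]_G.
Q P = [[-2, 6], [-4, 2]]; applying this to [-2, 0] gives [4, 8].

[4, 8]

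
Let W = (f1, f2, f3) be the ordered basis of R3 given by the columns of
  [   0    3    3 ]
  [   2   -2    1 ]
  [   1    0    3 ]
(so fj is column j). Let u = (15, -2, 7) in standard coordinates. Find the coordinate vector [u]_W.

(1, 3, 2)

We seek scalars with c_1 f1 + ... + c_3 f3 = u; equivalently solve M c = u where the columns of M are f1, ..., f3.
Gaussian elimination on [M | u] yields c = (1, 3, 2).
Check: f1 + 3f2 + 2f3 = (15, -2, 7).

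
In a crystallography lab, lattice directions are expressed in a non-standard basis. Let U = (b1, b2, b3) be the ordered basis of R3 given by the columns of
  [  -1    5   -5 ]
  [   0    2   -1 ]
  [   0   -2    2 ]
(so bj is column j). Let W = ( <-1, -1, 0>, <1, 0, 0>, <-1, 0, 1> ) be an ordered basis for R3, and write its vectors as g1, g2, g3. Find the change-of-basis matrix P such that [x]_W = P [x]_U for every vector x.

[[0, -2, 1], [-1, 1, -2], [0, -2, 2]]

Let M have columns bj and N have columns gj. Then for every x, N [x]_W = x = M [x]_U, so P = N^(-1) M.
Since det N = 1, N^(-1) has integer entries; multiplying gives P = [[0, -2, 1], [-1, 1, -2], [0, -2, 2]].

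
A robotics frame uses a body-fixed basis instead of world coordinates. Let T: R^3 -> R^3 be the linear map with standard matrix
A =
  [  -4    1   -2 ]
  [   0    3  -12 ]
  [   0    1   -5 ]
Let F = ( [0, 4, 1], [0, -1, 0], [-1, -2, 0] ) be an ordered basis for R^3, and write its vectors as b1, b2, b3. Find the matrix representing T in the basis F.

Let P have columns b1, ..., b3. Then [T]_F = P^(-1) A P.
Here det P = -1, so P^(-1) is integer; computing A P first and then P^(-1)(A P) gives [[-1, -1, -2], [0, -3, 2], [-2, 1, -2]].

[[-1, -1, -2], [0, -3, 2], [-2, 1, -2]]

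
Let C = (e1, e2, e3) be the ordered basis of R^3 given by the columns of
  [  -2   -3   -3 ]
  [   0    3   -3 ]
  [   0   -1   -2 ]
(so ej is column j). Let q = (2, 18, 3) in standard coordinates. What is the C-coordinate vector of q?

We seek scalars with c_1 e1 + ... + c_3 e3 = q; equivalently solve M c = q where the columns of M are e1, ..., e3.
Gaussian elimination on [M | q] yields c = (-1, 3, -3).
Check: -e1 + 3e2 - 3e3 = (2, 18, 3).

(-1, 3, -3)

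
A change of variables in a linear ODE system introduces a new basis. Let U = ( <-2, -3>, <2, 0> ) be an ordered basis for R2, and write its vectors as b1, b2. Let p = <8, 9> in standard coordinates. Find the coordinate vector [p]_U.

<-3, 1>

We seek scalars with c_1 b1 + c_2 b2 = p; equivalently solve M c = p where the columns of M are b1, b2.
System: -2c_1 + 2c_2 = 8, -3c_1 + 0c_2 = 9; solving gives c_1 = -3, c_2 = 1.
Check: -3b1 + b2 = <8, 9>.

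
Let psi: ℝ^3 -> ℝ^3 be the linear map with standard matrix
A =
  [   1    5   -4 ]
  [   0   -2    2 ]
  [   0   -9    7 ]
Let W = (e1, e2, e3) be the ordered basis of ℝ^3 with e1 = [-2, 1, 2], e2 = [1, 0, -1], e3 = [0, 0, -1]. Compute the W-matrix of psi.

[[2, -2, -2], [-1, 1, 0], [0, 2, 3]]

With P the matrix whose columns are e1, ..., e3, [psi]_W = P^(-1) A P.
Column by column: psi(e1) = A e1 = [-5, 2, 5]; its W-coordinates [2, -1, 0] give column 1.
Continuing for each basis vector yields [psi]_W = [[2, -2, -2], [-1, 1, 0], [0, 2, 3]].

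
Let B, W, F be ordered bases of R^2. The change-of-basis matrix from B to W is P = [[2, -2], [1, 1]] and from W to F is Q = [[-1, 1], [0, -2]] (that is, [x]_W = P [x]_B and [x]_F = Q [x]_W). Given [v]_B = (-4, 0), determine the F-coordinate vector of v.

(4, 8)

Apply P to get W-coordinates (-8, -4), then Q to get F-coordinates.
The result is [v]_F = (4, 8).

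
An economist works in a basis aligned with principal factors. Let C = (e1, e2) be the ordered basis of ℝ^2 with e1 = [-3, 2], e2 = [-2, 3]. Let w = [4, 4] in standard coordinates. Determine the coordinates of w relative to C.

[w]_C is the unique c with M c = w, where M has columns e1, e2.
System: -3c_1 - 2c_2 = 4, 2c_1 + 3c_2 = 4; solving gives c_1 = -4, c_2 = 4.
Check: -4e1 + 4e2 = [4, 4].

[-4, 4]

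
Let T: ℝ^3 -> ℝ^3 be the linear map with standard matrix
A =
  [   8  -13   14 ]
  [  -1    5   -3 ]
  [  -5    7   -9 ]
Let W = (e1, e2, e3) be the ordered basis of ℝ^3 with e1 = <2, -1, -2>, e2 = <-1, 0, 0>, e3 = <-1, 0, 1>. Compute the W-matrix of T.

[[1, -1, 2], [-2, 3, -2], [3, 3, 0]]

Let P have columns e1, ..., e3. Then [T]_W = P^(-1) A P.
Here det P = -1, so P^(-1) is integer; computing A P first and then P^(-1)(A P) gives [[1, -1, 2], [-2, 3, -2], [3, 3, 0]].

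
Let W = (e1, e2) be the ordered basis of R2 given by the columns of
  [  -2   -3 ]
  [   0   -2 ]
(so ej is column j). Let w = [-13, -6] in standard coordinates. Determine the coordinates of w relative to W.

Write w = c_1 e1 + c_2 e2 and solve for the c_i.
System: -2c_1 - 3c_2 = -13, 0c_1 - 2c_2 = -6; solving gives c_1 = 2, c_2 = 3.
Check: 2e1 + 3e2 = [-13, -6].

[2, 3]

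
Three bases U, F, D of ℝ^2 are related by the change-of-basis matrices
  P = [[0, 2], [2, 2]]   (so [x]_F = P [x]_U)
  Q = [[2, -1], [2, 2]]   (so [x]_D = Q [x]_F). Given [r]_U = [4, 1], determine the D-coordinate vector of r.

[-6, 24]

First [r]_F = P [r]_U = [2, 10].
Then [r]_D = Q [r]_F = [-6, 24].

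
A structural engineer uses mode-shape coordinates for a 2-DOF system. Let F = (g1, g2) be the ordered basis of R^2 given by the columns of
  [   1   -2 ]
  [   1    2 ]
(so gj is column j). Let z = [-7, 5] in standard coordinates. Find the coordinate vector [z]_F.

Write z = c_1 g1 + c_2 g2 and solve for the c_i.
System: c_1 - 2c_2 = -7, c_1 + 2c_2 = 5; solving gives c_1 = -1, c_2 = 3.
Check: -g1 + 3g2 = [-7, 5].

[-1, 3]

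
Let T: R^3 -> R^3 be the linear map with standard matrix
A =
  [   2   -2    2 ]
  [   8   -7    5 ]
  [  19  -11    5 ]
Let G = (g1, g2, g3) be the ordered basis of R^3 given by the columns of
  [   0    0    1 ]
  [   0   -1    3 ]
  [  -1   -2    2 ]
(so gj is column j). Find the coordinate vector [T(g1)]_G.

Column 1 of [T]_G is the G-coordinate vector of T(g1).
In standard coordinates T(g1) = A g1 = (-2, -5, -5).
Converting to G: (-2, -5, -5) = 3g1 - g2 - 2g3, so the coordinate vector is (3, -1, -2).

(3, -1, -2)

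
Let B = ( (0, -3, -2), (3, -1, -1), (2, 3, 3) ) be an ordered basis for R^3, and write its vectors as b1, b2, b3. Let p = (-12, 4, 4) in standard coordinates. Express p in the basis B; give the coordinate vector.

(0, -4, 0)

We seek scalars with c_1 b1 + ... + c_3 b3 = p; equivalently solve M c = p where the columns of M are b1, ..., b3.
Row-reducing the augmented matrix [M | p] gives c = (0, -4, 0).
Check: 0·b1 - 4b2 + 0·b3 = (-12, 4, 4).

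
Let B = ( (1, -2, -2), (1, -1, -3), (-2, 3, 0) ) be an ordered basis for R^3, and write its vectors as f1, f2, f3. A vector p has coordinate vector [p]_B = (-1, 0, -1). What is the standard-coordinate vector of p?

(1, -1, 2)

By definition p = -f1 + 0·f2 - f3.
Summing componentwise gives (1, -1, 2).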